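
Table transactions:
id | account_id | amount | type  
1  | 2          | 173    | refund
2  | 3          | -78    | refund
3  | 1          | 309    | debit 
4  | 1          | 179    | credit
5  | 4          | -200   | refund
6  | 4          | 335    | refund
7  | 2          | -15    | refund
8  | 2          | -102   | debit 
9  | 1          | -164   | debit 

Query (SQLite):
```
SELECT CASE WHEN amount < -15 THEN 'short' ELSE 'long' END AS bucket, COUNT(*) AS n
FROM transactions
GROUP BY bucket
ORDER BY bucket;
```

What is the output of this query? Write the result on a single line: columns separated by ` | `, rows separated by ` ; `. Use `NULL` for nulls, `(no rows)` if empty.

Bucket rows by amount < -15 → 'short' else 'long'; count each bucket.

long | 5 ; short | 4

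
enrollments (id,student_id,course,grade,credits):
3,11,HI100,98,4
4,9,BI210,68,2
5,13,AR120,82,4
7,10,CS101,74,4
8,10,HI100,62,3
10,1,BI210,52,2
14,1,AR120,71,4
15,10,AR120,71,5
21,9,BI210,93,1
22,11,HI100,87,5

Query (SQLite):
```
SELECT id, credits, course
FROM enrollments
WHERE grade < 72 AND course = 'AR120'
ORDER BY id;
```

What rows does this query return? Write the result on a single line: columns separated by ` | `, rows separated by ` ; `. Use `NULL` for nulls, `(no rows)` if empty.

14 | 4 | AR120 ; 15 | 5 | AR120

grade < 72: ids {4, 8, 10, 14, 15}
course = 'AR120': ids {5, 14, 15}
Combine with AND.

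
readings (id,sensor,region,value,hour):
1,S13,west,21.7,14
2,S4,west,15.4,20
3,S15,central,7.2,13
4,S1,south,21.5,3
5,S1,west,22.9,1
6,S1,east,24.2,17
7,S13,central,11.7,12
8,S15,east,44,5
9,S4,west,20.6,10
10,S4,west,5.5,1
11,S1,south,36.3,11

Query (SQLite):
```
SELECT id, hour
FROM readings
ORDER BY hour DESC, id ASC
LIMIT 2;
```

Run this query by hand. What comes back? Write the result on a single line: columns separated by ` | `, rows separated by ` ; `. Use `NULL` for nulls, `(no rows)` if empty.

Sort by hour desc, tiebreak id asc: (20, id=2), (17, id=6), (14, id=1), (13, id=3), (12, id=7) …. Take first 2.

2 | 20 ; 6 | 17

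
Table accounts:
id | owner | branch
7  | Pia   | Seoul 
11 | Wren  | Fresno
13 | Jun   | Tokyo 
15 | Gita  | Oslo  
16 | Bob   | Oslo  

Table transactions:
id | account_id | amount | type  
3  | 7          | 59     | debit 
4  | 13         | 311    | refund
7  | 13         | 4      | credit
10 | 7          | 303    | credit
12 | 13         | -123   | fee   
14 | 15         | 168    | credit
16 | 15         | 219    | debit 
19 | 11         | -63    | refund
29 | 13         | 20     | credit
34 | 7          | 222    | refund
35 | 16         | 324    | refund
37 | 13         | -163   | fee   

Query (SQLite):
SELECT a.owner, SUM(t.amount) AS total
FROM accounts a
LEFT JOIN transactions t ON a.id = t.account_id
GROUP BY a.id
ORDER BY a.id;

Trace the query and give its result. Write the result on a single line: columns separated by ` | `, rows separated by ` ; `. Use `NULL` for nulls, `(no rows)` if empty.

LEFT JOIN keeps every accounts row; unmatched ones get NULL for transactions columns.
Group by accounts.id and compute SUM(t.amount). SUM over an all-NULL group is NULL.
  7: ids {3, 10, 34} → SUM(t.amount)=584
  11: ids {19} → SUM(t.amount)=-63
  13: ids {4, 7, 12, 29, 37} → SUM(t.amount)=49
  15: ids {14, 16} → SUM(t.amount)=387
  16: ids {35} → SUM(t.amount)=324

Pia | 584 ; Wren | -63 ; Jun | 49 ; Gita | 387 ; Bob | 324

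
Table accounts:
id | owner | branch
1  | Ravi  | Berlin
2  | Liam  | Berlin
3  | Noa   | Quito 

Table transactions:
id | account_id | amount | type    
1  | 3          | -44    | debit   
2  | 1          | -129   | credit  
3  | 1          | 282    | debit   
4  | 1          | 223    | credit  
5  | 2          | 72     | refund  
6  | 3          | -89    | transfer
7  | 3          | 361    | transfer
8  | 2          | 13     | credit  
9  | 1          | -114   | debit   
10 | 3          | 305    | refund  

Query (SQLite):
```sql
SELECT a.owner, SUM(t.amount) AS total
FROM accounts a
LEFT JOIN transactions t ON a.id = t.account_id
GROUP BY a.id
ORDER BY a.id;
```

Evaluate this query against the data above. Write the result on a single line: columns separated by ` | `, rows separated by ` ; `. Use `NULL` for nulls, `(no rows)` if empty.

LEFT JOIN keeps every accounts row; unmatched ones get NULL for transactions columns.
Group by accounts.id and compute SUM(t.amount). SUM over an all-NULL group is NULL.
  1: ids {2, 3, 4, 9} → SUM(t.amount)=262
  2: ids {5, 8} → SUM(t.amount)=85
  3: ids {1, 6, 7, 10} → SUM(t.amount)=533

Ravi | 262 ; Liam | 85 ; Noa | 533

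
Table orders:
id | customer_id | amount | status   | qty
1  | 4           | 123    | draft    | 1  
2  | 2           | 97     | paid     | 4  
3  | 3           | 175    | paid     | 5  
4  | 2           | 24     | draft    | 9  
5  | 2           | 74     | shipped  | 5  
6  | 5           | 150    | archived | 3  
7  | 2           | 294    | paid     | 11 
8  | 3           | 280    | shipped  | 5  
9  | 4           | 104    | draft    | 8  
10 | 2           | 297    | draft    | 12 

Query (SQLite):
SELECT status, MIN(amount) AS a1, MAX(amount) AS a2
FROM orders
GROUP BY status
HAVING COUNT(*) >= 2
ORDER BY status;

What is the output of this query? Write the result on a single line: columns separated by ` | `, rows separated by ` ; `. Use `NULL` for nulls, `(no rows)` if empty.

draft | 24 | 297 ; paid | 97 | 294 ; shipped | 74 | 280

Group orders by status.
Per group compute: MIN(amount), MAX(amount).
HAVING: drop groups with fewer than 2 rows.
  archived: ids {6} → MIN(amount)=150, MAX(amount)=150
  draft: ids {1, 4, 9, 10} → MIN(amount)=24, MAX(amount)=297
  paid: ids {2, 3, 7} → MIN(amount)=97, MAX(amount)=294
  shipped: ids {5, 8} → MIN(amount)=74, MAX(amount)=280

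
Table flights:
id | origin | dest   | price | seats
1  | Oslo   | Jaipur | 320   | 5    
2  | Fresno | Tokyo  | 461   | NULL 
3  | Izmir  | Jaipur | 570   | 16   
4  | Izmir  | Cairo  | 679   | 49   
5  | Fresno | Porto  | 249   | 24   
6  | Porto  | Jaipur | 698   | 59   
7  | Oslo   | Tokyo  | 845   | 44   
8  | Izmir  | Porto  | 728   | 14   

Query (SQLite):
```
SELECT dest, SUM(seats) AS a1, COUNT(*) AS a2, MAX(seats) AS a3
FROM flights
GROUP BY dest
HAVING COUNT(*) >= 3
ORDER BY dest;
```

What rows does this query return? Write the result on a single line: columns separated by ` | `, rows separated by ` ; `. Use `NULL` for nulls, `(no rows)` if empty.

Jaipur | 80 | 3 | 59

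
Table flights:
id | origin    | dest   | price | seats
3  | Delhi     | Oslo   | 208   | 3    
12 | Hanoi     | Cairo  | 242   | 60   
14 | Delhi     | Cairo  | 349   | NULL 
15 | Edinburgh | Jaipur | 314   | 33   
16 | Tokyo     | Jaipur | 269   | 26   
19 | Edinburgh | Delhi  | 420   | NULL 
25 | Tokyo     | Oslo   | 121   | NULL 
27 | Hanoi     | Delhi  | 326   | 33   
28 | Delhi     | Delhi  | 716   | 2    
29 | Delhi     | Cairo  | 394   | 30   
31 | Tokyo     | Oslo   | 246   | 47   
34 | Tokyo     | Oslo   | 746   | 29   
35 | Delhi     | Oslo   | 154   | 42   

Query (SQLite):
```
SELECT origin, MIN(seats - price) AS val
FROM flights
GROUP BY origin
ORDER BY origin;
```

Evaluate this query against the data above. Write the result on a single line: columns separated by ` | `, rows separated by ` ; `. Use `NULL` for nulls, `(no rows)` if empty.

For each row compute seats - price.
Group by origin; take MIN of the expression per group.
  Delhi: ids {3, 14, 28, 29, 35} → MIN(seats - price)=-714
  Edinburgh: ids {15, 19} → MIN(seats - price)=-281
  Hanoi: ids {12, 27} → MIN(seats - price)=-293
  Tokyo: ids {16, 25, 31, 34} → MIN(seats - price)=-717

Delhi | -714 ; Edinburgh | -281 ; Hanoi | -293 ; Tokyo | -717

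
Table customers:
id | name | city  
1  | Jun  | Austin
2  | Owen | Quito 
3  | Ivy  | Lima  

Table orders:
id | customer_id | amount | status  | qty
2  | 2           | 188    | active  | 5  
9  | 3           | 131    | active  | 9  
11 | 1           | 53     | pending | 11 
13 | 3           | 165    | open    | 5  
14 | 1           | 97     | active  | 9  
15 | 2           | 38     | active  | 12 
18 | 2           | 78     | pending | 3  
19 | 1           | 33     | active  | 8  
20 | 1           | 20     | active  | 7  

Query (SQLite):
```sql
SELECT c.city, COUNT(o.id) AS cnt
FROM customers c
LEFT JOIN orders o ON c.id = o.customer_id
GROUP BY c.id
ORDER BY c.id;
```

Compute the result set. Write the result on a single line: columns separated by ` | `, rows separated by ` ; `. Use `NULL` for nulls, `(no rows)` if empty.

Austin | 4 ; Quito | 3 ; Lima | 2

LEFT JOIN keeps every customers row; unmatched ones get NULL for orders columns.
Group by customers.id and compute COUNT(o.id). COUNT(col) of an all-NULL group is 0.
  1: ids {11, 14, 19, 20} → COUNT(o.id)=4
  2: ids {2, 15, 18} → COUNT(o.id)=3
  3: ids {9, 13} → COUNT(o.id)=2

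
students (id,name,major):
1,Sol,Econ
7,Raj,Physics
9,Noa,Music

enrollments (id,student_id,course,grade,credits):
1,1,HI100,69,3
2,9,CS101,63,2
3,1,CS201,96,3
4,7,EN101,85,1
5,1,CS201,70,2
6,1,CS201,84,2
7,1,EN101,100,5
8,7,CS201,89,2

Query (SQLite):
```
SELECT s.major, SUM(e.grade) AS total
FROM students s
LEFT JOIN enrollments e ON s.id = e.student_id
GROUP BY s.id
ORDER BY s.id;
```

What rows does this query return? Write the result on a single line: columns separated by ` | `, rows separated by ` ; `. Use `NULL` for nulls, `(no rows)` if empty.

LEFT JOIN keeps every students row; unmatched ones get NULL for enrollments columns.
Group by students.id and compute SUM(e.grade). SUM over an all-NULL group is NULL.
  1: ids {1, 3, 5, 6, 7} → SUM(e.grade)=419
  7: ids {4, 8} → SUM(e.grade)=174
  9: ids {2} → SUM(e.grade)=63

Econ | 419 ; Physics | 174 ; Music | 63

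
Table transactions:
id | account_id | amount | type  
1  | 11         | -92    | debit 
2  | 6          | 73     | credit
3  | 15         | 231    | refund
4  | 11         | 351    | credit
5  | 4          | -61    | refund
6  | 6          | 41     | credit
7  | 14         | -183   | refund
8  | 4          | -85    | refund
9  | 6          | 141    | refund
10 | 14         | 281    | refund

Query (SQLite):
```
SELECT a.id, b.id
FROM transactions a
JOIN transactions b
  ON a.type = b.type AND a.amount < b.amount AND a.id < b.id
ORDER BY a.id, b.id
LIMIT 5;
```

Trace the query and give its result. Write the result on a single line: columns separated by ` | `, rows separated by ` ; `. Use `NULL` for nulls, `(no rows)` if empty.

2 | 4 ; 3 | 10 ; 5 | 9 ; 5 | 10 ; 7 | 8

Pairs (a,b) with same type, a.amount < b.amount, a.id < b.id.
type groups: credit:{2,4,6} debit:{1} refund:{3,5,7,8,9,10}
Ordered by (a.id, b.id); first 5.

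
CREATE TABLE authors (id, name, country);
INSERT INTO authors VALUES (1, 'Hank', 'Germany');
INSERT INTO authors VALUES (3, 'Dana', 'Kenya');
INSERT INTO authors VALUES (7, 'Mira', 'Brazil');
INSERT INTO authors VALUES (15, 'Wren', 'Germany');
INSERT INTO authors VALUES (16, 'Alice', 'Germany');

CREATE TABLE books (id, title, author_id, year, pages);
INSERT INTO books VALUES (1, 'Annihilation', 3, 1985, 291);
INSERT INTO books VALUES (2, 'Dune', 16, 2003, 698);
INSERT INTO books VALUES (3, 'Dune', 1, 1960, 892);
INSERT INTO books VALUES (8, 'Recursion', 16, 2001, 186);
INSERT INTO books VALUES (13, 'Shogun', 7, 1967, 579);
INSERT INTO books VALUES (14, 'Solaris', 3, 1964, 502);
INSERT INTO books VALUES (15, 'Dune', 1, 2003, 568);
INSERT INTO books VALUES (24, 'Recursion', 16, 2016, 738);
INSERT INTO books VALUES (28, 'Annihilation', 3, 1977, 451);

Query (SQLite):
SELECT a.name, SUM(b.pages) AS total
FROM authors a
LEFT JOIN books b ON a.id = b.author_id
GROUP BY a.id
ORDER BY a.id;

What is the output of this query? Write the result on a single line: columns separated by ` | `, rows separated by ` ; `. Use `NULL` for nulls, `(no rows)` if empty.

LEFT JOIN keeps every authors row; unmatched ones get NULL for books columns.
Group by authors.id and compute SUM(b.pages). SUM over an all-NULL group is NULL.
  1: ids {3, 15} → SUM(b.pages)=1460
  3: ids {1, 14, 28} → SUM(b.pages)=1244
  7: ids {13} → SUM(b.pages)=579
  15: ids {—} → SUM(b.pages)=NULL
  16: ids {2, 8, 24} → SUM(b.pages)=1622

Hank | 1460 ; Dana | 1244 ; Mira | 579 ; Wren | NULL ; Alice | 1622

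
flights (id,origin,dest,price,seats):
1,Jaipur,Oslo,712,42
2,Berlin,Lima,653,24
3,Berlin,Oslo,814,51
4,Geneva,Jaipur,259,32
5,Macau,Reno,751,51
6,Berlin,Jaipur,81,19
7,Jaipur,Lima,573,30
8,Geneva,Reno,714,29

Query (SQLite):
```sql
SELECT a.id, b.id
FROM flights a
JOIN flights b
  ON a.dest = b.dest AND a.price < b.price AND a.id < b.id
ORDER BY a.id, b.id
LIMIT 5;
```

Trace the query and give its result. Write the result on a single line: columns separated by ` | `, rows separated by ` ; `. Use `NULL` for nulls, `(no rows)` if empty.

Pairs (a,b) with same dest, a.price < b.price, a.id < b.id.
dest groups: Jaipur:{4,6} Lima:{2,7} Oslo:{1,3} Reno:{5,8}
Ordered by (a.id, b.id); first 5.

1 | 3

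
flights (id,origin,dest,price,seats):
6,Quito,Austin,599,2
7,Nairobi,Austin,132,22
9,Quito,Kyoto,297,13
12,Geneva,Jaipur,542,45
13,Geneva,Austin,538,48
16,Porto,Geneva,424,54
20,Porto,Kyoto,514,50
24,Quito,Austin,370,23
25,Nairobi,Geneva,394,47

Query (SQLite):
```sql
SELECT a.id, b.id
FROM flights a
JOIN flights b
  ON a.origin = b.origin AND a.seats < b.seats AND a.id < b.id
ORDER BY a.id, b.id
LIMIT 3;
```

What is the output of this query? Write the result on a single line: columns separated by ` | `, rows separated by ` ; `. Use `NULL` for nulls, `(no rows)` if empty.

6 | 9 ; 6 | 24 ; 7 | 25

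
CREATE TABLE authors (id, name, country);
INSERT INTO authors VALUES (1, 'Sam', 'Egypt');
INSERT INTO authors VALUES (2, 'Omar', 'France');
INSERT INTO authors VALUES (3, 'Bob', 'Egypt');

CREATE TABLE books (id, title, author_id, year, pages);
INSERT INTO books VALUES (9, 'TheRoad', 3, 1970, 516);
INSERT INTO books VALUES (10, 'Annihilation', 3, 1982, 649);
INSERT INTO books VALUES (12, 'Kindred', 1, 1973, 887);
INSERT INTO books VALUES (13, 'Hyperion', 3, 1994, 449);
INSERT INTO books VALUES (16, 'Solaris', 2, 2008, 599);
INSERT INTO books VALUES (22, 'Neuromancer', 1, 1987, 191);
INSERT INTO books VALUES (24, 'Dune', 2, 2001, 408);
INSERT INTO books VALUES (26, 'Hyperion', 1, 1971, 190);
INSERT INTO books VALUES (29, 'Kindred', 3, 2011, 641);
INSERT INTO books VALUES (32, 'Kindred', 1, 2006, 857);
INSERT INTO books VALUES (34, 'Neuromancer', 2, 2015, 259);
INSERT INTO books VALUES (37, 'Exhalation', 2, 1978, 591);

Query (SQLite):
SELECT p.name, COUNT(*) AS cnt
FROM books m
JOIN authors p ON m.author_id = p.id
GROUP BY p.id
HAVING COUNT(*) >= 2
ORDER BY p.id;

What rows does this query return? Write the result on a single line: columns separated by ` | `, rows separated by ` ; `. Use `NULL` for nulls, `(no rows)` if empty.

Sam | 4 ; Omar | 4 ; Bob | 4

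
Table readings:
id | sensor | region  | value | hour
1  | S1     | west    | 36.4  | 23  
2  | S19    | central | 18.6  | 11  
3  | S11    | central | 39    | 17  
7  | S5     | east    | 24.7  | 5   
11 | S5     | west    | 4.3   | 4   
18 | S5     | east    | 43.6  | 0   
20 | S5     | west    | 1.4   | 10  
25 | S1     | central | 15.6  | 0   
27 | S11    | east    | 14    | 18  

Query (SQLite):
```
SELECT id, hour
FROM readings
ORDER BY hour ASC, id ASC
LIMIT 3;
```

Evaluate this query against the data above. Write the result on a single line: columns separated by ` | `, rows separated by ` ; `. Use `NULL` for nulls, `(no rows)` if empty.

Sort by hour asc, tiebreak id asc: (0, id=18), (0, id=25), (4, id=11), (5, id=7), (10, id=20), (11, id=2) …. Take first 3.

18 | 0 ; 25 | 0 ; 11 | 4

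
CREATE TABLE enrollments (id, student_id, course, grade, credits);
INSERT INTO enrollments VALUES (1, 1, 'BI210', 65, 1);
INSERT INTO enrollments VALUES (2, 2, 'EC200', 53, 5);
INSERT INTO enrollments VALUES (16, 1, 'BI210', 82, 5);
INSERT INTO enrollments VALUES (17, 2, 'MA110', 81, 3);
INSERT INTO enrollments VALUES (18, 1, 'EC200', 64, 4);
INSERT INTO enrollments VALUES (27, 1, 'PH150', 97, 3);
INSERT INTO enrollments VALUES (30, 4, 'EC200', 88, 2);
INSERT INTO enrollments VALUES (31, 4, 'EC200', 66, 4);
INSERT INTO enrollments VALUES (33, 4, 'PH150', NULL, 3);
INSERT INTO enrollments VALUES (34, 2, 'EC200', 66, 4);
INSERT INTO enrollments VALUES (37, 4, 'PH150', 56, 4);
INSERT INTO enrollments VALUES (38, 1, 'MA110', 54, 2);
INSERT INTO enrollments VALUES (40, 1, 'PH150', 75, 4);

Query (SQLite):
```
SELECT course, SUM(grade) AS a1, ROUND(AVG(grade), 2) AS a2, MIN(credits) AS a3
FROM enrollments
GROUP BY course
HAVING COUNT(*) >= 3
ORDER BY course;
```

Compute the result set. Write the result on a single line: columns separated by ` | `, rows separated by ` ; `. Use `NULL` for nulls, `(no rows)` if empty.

Group enrollments by course.
Per group compute: SUM(grade), ROUND(AVG(grade), 2), MIN(credits).
HAVING: drop groups with fewer than 3 rows.
  BI210: ids {1, 16} → SUM(grade)=147, ROUND(AVG(grade), 2)=73.5, MIN(credits)=1
  EC200: ids {2, 18, 30, 31, 34} → SUM(grade)=337, ROUND(AVG(grade), 2)=67.4, MIN(credits)=2
  MA110: ids {17, 38} → SUM(grade)=135, ROUND(AVG(grade), 2)=67.5, MIN(credits)=2
  PH150: ids {27, 33, 37, 40} → SUM(grade)=228, ROUND(AVG(grade), 2)=76, MIN(credits)=3

EC200 | 337 | 67.4 | 2 ; PH150 | 228 | 76 | 3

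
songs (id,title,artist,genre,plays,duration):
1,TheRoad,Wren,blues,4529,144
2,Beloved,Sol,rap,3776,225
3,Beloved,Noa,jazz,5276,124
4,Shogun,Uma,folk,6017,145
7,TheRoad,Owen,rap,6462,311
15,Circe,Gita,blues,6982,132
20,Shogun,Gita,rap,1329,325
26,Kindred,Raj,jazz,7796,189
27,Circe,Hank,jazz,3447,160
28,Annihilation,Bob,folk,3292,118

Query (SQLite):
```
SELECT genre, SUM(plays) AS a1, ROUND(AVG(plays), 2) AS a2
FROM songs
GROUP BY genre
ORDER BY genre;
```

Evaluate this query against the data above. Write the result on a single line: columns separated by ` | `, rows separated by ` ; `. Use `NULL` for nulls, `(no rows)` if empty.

blues | 11511 | 5755.5 ; folk | 9309 | 4654.5 ; jazz | 16519 | 5506.33 ; rap | 11567 | 3855.67

Group songs by genre.
Per group compute: SUM(plays), ROUND(AVG(plays), 2).
  blues: ids {1, 15} → SUM(plays)=11511, ROUND(AVG(plays), 2)=5755.5
  folk: ids {4, 28} → SUM(plays)=9309, ROUND(AVG(plays), 2)=4654.5
  jazz: ids {3, 26, 27} → SUM(plays)=16519, ROUND(AVG(plays), 2)=5506.33
  rap: ids {2, 7, 20} → SUM(plays)=11567, ROUND(AVG(plays), 2)=3855.67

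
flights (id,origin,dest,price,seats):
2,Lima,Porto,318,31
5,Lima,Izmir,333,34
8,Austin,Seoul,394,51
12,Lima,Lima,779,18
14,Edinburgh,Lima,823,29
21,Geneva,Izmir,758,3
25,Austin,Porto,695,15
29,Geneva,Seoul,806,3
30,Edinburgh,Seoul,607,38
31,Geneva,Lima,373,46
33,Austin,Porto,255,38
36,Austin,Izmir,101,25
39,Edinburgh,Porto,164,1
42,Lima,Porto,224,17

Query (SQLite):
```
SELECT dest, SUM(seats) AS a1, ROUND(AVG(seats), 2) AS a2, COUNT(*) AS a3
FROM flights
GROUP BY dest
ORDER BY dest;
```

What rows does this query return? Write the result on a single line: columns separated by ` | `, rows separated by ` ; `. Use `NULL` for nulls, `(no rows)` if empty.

Group flights by dest.
Per group compute: SUM(seats), ROUND(AVG(seats), 2), COUNT(*).
  Izmir: ids {5, 21, 36} → SUM(seats)=62, ROUND(AVG(seats), 2)=20.67, COUNT(*)=3
  Lima: ids {12, 14, 31} → SUM(seats)=93, ROUND(AVG(seats), 2)=31, COUNT(*)=3
  Porto: ids {2, 25, 33, 39, 42} → SUM(seats)=102, ROUND(AVG(seats), 2)=20.4, COUNT(*)=5
  Seoul: ids {8, 29, 30} → SUM(seats)=92, ROUND(AVG(seats), 2)=30.67, COUNT(*)=3

Izmir | 62 | 20.67 | 3 ; Lima | 93 | 31 | 3 ; Porto | 102 | 20.4 | 5 ; Seoul | 92 | 30.67 | 3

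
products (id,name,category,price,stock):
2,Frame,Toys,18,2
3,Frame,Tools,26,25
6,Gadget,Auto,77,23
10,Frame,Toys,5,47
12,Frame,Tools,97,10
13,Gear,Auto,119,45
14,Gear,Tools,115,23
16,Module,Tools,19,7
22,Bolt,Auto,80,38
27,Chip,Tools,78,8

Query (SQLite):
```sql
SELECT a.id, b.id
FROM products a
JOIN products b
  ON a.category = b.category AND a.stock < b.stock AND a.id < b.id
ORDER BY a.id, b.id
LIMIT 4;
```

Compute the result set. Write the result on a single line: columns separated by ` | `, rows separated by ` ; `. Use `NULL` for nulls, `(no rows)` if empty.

2 | 10 ; 6 | 13 ; 6 | 22 ; 12 | 14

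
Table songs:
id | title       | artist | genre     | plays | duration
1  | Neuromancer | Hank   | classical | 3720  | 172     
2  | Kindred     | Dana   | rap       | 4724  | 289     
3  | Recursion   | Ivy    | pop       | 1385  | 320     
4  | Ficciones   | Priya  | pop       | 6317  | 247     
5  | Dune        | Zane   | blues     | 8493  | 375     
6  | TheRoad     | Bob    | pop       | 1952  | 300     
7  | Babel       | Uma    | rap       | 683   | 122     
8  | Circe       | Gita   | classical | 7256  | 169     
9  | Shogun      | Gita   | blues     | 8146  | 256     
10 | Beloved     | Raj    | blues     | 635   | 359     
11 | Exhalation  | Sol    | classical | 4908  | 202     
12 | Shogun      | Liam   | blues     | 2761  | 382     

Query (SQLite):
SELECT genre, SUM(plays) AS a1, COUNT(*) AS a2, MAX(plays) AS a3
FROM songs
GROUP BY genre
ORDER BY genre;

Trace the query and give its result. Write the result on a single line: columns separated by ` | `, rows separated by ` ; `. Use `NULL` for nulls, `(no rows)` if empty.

blues | 20035 | 4 | 8493 ; classical | 15884 | 3 | 7256 ; pop | 9654 | 3 | 6317 ; rap | 5407 | 2 | 4724

Group songs by genre.
Per group compute: SUM(plays), COUNT(*), MAX(plays).
  blues: ids {5, 9, 10, 12} → SUM(plays)=20035, COUNT(*)=4, MAX(plays)=8493
  classical: ids {1, 8, 11} → SUM(plays)=15884, COUNT(*)=3, MAX(plays)=7256
  pop: ids {3, 4, 6} → SUM(plays)=9654, COUNT(*)=3, MAX(plays)=6317
  rap: ids {2, 7} → SUM(plays)=5407, COUNT(*)=2, MAX(plays)=4724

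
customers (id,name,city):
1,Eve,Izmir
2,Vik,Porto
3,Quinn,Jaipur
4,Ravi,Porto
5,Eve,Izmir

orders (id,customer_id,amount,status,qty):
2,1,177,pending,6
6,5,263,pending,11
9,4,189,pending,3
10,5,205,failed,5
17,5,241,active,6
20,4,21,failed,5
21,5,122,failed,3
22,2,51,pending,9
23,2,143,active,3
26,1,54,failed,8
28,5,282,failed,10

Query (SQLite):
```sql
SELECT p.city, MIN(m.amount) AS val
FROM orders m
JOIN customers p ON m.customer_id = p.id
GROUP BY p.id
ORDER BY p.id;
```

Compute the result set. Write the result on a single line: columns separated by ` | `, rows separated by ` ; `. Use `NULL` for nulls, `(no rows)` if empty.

Izmir | 54 ; Porto | 51 ; Porto | 21 ; Izmir | 122

Join each orders row to its customers via customer_id.
Group joined rows by customers.id; compute MIN(m.amount) per group.
  1: ids {2, 26} → MIN(m.amount)=54
  2: ids {22, 23} → MIN(m.amount)=51
  4: ids {9, 20} → MIN(m.amount)=21
  5: ids {6, 10, 17, 21, 28} → MIN(m.amount)=122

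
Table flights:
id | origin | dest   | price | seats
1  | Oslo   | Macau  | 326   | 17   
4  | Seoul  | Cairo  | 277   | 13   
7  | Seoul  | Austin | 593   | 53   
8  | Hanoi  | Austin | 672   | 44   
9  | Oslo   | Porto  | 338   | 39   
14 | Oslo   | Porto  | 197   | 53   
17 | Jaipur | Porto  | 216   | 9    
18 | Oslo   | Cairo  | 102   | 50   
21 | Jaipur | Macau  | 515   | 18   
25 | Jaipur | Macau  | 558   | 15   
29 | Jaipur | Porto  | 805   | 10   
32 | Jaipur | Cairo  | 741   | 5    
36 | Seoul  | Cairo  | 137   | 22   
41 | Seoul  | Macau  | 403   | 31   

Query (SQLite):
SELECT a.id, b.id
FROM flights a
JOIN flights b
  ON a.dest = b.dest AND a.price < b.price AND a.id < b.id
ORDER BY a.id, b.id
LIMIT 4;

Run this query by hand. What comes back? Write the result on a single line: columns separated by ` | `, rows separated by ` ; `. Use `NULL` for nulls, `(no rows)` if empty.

Pairs (a,b) with same dest, a.price < b.price, a.id < b.id.
dest groups: Austin:{7,8} Cairo:{4,18,32,36} Macau:{1,21,25,41} Porto:{9,14,17,29}
Ordered by (a.id, b.id); first 4.

1 | 21 ; 1 | 25 ; 1 | 41 ; 4 | 32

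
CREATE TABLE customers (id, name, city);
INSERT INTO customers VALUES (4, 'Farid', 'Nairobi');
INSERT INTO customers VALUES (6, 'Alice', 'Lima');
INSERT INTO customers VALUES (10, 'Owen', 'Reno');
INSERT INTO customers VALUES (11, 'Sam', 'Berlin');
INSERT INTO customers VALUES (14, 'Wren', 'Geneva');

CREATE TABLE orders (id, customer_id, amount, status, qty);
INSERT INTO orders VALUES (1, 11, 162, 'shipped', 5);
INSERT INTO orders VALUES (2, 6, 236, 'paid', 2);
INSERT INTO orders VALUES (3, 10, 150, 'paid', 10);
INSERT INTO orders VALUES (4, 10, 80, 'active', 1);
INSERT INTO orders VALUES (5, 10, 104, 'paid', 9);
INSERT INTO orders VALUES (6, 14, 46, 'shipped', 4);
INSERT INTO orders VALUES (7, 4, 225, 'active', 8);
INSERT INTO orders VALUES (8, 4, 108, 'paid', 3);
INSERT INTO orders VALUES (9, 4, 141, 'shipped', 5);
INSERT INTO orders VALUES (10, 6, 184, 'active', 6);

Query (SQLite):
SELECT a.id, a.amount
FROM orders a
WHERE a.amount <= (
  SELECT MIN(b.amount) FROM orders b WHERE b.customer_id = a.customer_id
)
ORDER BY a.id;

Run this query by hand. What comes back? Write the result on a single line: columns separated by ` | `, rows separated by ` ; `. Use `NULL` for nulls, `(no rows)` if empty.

1 | 162 ; 4 | 80 ; 6 | 46 ; 8 | 108 ; 10 | 184

For each orders row a, compute MIN(amount) over rows sharing a.customer_id.
Keep row a if a.amount <= that per-group MIN.
  customer_id=4: MIN(amount) = 108
  customer_id=6: MIN(amount) = 184
  customer_id=10: MIN(amount) = 80
  customer_id=11: MIN(amount) = 162
  customer_id=14: MIN(amount) = 46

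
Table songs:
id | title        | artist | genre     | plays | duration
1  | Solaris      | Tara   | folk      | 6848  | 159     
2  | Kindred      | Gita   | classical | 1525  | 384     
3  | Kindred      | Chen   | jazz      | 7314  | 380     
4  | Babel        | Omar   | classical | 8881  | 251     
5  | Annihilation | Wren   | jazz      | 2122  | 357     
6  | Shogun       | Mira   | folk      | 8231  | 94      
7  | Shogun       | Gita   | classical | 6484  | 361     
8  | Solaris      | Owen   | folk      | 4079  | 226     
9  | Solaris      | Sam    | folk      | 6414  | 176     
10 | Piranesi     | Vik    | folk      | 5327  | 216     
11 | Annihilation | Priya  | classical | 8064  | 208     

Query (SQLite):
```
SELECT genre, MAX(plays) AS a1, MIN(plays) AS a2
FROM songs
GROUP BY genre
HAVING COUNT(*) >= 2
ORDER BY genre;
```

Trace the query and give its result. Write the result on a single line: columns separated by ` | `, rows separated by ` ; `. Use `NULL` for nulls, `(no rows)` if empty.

Group songs by genre.
Per group compute: MAX(plays), MIN(plays).
HAVING: drop groups with fewer than 2 rows.
  classical: ids {2, 4, 7, 11} → MAX(plays)=8881, MIN(plays)=1525
  folk: ids {1, 6, 8, 9, 10} → MAX(plays)=8231, MIN(plays)=4079
  jazz: ids {3, 5} → MAX(plays)=7314, MIN(plays)=2122

classical | 8881 | 1525 ; folk | 8231 | 4079 ; jazz | 7314 | 2122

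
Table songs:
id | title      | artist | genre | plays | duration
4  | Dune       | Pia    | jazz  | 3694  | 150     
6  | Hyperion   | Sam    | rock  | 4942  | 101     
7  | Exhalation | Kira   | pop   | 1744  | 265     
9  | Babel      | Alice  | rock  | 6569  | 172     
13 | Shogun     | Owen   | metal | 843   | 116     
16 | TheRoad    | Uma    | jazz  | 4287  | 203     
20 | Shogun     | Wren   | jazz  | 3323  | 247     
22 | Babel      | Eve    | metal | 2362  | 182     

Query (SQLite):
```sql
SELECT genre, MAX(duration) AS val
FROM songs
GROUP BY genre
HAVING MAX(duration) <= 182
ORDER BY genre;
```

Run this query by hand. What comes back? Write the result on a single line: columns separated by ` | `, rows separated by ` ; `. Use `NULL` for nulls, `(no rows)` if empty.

metal | 182 ; rock | 172

Partition songs by genre; compute MAX(duration) within each group.
HAVING: keep groups where MAX(duration) <= 182.
  jazz: ids {4, 16, 20} → MAX(duration)=247
  metal: ids {13, 22} → MAX(duration)=182
  pop: ids {7} → MAX(duration)=265
  rock: ids {6, 9} → MAX(duration)=172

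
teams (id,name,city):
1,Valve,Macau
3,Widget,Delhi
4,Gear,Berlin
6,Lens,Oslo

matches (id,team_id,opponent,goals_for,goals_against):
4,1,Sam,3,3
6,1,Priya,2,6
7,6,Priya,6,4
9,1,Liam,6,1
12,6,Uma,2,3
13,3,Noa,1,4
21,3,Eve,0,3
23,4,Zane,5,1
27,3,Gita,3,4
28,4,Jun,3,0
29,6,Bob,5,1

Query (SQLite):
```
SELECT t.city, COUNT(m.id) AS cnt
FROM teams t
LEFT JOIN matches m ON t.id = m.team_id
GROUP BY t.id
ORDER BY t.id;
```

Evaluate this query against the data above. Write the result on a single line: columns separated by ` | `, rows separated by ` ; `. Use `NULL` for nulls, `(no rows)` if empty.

Macau | 3 ; Delhi | 3 ; Berlin | 2 ; Oslo | 3

LEFT JOIN keeps every teams row; unmatched ones get NULL for matches columns.
Group by teams.id and compute COUNT(m.id). COUNT(col) of an all-NULL group is 0.
  1: ids {4, 6, 9} → COUNT(m.id)=3
  3: ids {13, 21, 27} → COUNT(m.id)=3
  4: ids {23, 28} → COUNT(m.id)=2
  6: ids {7, 12, 29} → COUNT(m.id)=3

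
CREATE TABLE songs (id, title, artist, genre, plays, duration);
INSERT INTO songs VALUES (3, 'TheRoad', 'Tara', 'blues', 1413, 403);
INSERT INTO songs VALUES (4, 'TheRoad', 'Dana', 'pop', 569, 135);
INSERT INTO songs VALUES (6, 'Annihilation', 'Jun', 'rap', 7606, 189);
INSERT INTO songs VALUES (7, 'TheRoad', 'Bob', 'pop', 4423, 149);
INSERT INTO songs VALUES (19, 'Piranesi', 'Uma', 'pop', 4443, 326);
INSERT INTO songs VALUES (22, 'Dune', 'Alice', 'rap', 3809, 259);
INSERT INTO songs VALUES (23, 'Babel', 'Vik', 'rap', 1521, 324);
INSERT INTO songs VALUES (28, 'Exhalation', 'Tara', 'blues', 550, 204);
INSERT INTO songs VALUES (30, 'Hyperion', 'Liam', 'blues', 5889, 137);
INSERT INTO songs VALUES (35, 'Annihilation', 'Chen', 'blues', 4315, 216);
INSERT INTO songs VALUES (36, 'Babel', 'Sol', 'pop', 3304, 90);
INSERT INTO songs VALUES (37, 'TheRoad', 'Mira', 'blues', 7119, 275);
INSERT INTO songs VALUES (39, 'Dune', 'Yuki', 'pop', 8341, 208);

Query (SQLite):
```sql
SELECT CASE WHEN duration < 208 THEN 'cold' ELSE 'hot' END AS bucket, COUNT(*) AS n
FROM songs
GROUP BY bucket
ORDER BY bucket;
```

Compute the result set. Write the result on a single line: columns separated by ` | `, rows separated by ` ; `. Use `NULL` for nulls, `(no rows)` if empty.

Bucket rows by duration < 208 → 'cold' else 'hot'; count each bucket.

cold | 6 ; hot | 7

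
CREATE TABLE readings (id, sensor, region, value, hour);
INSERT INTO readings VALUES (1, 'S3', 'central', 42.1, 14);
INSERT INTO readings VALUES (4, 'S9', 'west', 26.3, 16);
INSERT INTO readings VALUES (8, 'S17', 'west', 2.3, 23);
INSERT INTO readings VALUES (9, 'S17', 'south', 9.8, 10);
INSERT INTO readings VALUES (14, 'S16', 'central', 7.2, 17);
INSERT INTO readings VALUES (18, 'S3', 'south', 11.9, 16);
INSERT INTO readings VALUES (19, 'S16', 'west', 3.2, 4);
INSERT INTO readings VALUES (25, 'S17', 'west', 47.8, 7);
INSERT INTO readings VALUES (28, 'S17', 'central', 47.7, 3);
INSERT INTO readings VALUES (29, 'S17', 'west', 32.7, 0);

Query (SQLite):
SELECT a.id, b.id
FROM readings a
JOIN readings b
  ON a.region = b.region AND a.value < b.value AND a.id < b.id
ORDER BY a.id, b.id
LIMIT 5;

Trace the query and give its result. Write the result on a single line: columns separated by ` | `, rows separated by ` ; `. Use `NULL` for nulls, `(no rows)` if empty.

Pairs (a,b) with same region, a.value < b.value, a.id < b.id.
region groups: central:{1,14,28} south:{9,18} west:{4,8,19,25,29}
Ordered by (a.id, b.id); first 5.

1 | 28 ; 4 | 25 ; 4 | 29 ; 8 | 19 ; 8 | 25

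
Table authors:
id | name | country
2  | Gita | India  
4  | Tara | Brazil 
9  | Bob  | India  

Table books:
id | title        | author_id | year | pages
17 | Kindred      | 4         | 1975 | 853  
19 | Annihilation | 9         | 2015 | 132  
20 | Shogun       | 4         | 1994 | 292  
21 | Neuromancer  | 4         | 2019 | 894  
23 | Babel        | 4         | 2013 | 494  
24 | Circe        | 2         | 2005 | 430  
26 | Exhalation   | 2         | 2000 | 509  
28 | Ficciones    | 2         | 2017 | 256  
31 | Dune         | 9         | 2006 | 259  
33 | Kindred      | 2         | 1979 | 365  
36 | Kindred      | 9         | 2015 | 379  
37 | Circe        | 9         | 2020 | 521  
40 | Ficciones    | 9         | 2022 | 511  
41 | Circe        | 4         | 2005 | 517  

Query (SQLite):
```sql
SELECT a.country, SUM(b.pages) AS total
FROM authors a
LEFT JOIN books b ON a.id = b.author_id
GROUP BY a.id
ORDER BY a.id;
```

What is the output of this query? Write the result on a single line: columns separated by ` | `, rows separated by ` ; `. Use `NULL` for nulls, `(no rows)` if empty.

India | 1560 ; Brazil | 3050 ; India | 1802

LEFT JOIN keeps every authors row; unmatched ones get NULL for books columns.
Group by authors.id and compute SUM(b.pages). SUM over an all-NULL group is NULL.
  2: ids {24, 26, 28, 33} → SUM(b.pages)=1560
  4: ids {17, 20, 21, 23, 41} → SUM(b.pages)=3050
  9: ids {19, 31, 36, 37, 40} → SUM(b.pages)=1802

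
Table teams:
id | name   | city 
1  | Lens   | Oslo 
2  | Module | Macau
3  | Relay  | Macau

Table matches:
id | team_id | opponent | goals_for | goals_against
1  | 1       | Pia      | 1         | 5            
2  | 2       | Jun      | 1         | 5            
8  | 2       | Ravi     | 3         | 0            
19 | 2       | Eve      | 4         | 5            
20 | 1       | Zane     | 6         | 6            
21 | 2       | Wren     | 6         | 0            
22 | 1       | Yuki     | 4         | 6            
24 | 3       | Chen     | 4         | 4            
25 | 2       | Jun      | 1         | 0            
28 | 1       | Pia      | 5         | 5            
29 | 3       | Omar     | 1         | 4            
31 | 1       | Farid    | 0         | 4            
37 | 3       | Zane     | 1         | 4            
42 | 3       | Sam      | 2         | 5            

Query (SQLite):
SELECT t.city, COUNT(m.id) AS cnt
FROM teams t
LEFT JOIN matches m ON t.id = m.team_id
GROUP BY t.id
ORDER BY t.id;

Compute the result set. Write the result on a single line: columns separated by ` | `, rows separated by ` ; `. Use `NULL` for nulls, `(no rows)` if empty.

LEFT JOIN keeps every teams row; unmatched ones get NULL for matches columns.
Group by teams.id and compute COUNT(m.id). COUNT(col) of an all-NULL group is 0.
  1: ids {1, 20, 22, 28, 31} → COUNT(m.id)=5
  2: ids {2, 8, 19, 21, 25} → COUNT(m.id)=5
  3: ids {24, 29, 37, 42} → COUNT(m.id)=4

Oslo | 5 ; Macau | 5 ; Macau | 4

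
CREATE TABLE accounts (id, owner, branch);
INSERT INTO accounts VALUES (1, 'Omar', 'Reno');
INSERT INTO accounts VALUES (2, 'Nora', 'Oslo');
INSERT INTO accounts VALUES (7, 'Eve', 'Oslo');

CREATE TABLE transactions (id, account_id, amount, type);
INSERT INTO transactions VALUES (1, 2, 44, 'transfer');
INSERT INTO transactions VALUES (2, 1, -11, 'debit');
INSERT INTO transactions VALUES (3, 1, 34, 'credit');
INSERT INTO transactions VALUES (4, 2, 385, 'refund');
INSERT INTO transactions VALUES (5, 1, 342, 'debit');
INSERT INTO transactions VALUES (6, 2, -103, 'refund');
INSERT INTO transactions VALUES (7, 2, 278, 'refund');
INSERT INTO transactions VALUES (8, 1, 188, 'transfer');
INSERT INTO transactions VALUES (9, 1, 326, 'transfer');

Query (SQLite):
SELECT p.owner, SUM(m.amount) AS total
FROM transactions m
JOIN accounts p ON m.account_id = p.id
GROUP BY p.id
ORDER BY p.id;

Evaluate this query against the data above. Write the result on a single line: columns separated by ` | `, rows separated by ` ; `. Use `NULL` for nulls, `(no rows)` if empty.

Omar | 879 ; Nora | 604

Join each transactions row to its accounts via account_id.
Group joined rows by accounts.id; compute SUM(m.amount) per group.
  1: ids {2, 3, 5, 8, 9} → SUM(m.amount)=879
  2: ids {1, 4, 6, 7} → SUM(m.amount)=604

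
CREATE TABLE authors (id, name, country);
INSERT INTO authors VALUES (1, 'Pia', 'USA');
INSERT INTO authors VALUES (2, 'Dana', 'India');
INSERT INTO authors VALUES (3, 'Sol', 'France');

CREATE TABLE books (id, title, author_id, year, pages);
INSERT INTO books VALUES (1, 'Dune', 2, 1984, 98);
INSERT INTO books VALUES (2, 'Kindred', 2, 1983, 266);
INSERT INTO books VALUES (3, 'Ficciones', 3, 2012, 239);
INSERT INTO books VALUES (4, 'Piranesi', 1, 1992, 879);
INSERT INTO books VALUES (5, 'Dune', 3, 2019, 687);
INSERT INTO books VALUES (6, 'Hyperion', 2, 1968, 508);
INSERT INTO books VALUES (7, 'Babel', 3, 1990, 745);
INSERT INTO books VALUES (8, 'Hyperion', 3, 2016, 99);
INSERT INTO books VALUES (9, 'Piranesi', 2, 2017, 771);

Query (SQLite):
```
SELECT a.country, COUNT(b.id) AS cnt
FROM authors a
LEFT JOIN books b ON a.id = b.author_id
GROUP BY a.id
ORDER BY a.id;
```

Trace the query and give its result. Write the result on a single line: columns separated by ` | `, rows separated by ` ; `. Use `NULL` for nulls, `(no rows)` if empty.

USA | 1 ; India | 4 ; France | 4

LEFT JOIN keeps every authors row; unmatched ones get NULL for books columns.
Group by authors.id and compute COUNT(b.id). COUNT(col) of an all-NULL group is 0.
  1: ids {4} → COUNT(b.id)=1
  2: ids {1, 2, 6, 9} → COUNT(b.id)=4
  3: ids {3, 5, 7, 8} → COUNT(b.id)=4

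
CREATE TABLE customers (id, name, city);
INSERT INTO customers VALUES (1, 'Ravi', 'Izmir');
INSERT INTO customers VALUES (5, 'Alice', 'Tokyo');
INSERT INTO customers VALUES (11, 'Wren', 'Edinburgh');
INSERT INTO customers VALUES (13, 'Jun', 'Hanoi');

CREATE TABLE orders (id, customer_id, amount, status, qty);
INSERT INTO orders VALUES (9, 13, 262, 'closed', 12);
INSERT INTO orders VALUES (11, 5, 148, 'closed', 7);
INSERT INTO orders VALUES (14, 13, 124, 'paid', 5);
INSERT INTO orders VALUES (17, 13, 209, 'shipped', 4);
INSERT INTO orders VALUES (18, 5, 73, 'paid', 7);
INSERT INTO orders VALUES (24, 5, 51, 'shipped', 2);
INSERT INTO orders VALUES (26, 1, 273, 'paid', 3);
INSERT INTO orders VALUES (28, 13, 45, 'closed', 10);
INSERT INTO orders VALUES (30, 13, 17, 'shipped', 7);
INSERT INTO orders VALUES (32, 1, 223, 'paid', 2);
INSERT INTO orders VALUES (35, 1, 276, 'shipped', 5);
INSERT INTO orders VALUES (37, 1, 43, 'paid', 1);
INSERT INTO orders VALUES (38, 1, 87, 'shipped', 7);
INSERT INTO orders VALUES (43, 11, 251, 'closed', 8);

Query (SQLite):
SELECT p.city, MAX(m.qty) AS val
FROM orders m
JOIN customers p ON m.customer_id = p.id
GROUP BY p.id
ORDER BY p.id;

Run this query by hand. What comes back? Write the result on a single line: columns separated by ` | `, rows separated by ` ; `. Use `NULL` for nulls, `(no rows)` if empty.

Join each orders row to its customers via customer_id.
Group joined rows by customers.id; compute MAX(m.qty) per group.
  1: ids {26, 32, 35, 37, 38} → MAX(m.qty)=7
  5: ids {11, 18, 24} → MAX(m.qty)=7
  11: ids {43} → MAX(m.qty)=8
  13: ids {9, 14, 17, 28, 30} → MAX(m.qty)=12

Izmir | 7 ; Tokyo | 7 ; Edinburgh | 8 ; Hanoi | 12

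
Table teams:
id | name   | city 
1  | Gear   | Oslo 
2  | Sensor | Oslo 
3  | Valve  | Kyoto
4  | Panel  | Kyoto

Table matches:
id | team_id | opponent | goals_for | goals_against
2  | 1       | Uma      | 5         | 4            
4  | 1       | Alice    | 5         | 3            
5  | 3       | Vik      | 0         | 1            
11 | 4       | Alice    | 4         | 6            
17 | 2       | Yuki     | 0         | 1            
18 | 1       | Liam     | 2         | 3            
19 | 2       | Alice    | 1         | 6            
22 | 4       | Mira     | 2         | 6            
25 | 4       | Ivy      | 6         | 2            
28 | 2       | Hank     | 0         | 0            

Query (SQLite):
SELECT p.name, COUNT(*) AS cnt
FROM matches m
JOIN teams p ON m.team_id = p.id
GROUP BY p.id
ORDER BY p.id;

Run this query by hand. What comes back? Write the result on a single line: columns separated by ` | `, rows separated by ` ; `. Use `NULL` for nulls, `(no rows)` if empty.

Join each matches row to its teams via team_id.
Group joined rows by teams.id; compute COUNT(*) per group.
  1: ids {2, 4, 18} → COUNT(*)=3
  2: ids {17, 19, 28} → COUNT(*)=3
  3: ids {5} → COUNT(*)=1
  4: ids {11, 22, 25} → COUNT(*)=3

Gear | 3 ; Sensor | 3 ; Valve | 1 ; Panel | 3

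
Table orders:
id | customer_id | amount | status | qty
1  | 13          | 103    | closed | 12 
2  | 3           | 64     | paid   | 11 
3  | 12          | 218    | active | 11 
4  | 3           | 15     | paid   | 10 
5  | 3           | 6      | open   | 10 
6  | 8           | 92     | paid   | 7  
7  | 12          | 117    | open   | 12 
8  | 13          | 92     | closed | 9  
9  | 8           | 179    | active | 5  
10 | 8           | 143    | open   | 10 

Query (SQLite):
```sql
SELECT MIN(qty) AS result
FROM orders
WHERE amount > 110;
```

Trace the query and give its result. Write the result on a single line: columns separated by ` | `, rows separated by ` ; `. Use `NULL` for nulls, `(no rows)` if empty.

Rows where amount > 110 → qty values: [11, 12, 5, 10].
MIN of non-NULL values = 5.

5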